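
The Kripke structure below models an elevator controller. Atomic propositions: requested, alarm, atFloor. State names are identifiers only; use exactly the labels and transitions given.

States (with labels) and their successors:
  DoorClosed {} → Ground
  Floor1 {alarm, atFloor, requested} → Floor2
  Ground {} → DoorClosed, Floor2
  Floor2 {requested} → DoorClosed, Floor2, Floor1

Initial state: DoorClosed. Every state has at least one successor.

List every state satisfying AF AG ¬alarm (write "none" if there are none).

none

States satisfying AG ¬alarm: ∅.
States satisfying AF AG ¬alarm: ∅.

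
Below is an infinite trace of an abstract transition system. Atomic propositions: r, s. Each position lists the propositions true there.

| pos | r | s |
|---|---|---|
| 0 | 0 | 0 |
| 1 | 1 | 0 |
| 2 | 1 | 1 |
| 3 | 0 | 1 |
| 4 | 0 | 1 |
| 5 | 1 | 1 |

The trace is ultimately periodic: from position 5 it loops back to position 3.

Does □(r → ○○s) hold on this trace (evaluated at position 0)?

Holds

r → ○○s holds at every position 0..5, and those are all positions ever visited, so □(r → ○○s) holds.
Positions where r holds: 1, 2, 5.
Check ○○s at each: 1→ok, 2→ok, 5→ok.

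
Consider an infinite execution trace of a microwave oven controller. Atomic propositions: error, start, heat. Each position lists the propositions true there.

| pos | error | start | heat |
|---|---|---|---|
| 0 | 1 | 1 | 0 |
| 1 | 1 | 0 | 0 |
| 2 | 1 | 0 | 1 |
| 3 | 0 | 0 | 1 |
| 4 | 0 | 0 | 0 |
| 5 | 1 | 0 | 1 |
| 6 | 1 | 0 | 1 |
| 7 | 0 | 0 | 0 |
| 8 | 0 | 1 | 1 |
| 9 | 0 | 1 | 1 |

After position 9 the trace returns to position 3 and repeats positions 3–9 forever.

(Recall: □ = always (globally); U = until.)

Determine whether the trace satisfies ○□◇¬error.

Holds

The position after 0 is 1; □◇¬error is true there.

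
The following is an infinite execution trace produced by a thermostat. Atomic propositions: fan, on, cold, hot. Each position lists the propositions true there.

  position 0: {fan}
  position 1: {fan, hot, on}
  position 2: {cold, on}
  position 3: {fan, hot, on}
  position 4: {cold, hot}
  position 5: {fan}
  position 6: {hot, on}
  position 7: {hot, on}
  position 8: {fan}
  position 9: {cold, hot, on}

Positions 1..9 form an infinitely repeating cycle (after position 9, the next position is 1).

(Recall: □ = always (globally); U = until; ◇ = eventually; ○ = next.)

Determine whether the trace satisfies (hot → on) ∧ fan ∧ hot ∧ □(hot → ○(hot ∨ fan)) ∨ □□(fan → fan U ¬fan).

□(fan → fan U ¬fan) holds at every position 0..9, and those are all positions ever visited, so □□(fan → fan U ¬fan) holds.
At position 0: (hot → on) ∧ fan ∧ hot ∧ □(hot → ○(hot ∨ fan)) is false; □□(fan → fan U ¬fan) is true; so (hot → on) ∧ fan ∧ hot ∧ □(hot → ○(hot ∨ fan)) ∨ □□(fan → fan U ¬fan) is true.

Satisfied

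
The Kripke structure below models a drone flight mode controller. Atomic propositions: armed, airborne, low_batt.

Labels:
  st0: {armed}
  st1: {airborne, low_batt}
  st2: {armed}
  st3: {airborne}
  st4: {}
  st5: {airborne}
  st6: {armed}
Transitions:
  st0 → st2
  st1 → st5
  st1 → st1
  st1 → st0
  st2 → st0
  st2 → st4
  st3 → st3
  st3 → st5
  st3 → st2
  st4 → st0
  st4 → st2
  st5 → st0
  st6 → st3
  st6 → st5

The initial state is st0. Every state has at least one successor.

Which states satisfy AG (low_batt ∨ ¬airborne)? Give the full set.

{st0, st2, st4}

States satisfying low_batt ∨ ¬airborne: {st0, st1, st2, st4, st6}.
States satisfying AG (low_batt ∨ ¬airborne): {st0, st2, st4}.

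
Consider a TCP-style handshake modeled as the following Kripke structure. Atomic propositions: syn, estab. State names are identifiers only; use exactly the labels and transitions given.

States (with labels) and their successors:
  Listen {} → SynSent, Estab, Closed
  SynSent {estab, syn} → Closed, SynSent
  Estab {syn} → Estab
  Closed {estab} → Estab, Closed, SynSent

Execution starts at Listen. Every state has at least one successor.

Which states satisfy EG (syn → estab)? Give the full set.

States satisfying syn → estab: {Listen, SynSent, Closed}.
States satisfying EG (syn → estab): {Listen, SynSent, Closed}.

{Listen, SynSent, Closed}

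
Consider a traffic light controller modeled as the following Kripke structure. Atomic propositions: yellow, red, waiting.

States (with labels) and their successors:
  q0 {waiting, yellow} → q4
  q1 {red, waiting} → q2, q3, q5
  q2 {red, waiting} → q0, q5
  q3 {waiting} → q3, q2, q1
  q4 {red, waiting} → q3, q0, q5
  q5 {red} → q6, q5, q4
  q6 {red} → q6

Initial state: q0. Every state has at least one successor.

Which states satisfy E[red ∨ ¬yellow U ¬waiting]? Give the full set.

States satisfying red ∨ ¬yellow: {q1, q2, q3, q4, q5, q6}.
States satisfying ¬waiting: {q5, q6}.
States satisfying E[red ∨ ¬yellow U ¬waiting]: {q1, q2, q3, q4, q5, q6}.

{q1, q2, q3, q4, q5, q6}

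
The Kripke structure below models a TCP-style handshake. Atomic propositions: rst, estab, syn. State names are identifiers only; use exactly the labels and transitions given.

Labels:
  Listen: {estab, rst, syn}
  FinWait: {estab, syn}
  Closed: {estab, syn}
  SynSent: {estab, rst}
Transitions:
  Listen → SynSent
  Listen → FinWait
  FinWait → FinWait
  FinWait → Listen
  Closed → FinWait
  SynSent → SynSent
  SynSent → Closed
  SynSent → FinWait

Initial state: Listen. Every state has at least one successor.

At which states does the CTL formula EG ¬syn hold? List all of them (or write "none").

States satisfying ¬syn: {SynSent}.
States satisfying EG ¬syn: {SynSent}.

{SynSent}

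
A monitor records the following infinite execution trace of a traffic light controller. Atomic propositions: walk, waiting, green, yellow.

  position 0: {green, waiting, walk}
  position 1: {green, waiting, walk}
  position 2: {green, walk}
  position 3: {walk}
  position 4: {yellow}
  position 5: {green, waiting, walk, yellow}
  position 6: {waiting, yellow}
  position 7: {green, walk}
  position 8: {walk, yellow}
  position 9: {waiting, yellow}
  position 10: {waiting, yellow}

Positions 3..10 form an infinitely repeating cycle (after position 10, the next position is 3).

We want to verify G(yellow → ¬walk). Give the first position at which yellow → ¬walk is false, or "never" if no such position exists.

5

Check yellow → ¬walk at each position in order: 0 ✓, 1 ✓, 2 ✓, 3 ✓, 4 ✓.
At position 5 the labels are {green, waiting, walk, yellow}, so yellow → ¬walk is false there. This is the first violation.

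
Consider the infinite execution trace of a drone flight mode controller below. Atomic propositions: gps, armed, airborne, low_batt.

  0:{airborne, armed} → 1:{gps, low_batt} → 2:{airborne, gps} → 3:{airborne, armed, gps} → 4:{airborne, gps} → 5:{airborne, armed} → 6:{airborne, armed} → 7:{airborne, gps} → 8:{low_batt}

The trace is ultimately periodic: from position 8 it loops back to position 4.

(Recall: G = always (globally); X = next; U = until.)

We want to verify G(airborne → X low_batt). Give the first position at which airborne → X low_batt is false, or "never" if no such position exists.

Check airborne → X low_batt at each position in order: 0 ✓, 1 ✓.
At position 2 the labels are {airborne, gps} and the next position 3 has {airborne, armed, gps}, so airborne → X low_batt is false there. This is the first violation.

2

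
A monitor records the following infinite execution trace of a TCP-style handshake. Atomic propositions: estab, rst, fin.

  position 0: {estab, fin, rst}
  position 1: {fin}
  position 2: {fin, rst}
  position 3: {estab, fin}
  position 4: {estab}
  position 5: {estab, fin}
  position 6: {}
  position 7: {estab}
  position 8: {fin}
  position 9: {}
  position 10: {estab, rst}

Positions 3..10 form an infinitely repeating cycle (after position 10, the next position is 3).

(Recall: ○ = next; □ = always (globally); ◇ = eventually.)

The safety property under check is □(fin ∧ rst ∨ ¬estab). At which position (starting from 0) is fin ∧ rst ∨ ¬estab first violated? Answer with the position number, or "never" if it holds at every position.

Check fin ∧ rst ∨ ¬estab at each position in order: 0 ✓, 1 ✓, 2 ✓.
At position 3 the labels are {estab, fin}, so fin ∧ rst ∨ ¬estab is false there. This is the first violation.

3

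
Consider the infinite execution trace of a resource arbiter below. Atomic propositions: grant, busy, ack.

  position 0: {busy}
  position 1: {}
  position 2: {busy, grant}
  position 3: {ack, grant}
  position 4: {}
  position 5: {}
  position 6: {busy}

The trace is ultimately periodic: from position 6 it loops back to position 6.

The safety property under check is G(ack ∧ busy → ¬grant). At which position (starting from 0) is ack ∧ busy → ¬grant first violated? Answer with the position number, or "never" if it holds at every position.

never

ack ∧ busy → ¬grant holds at every position 0..6, and those are all the positions the trace ever visits, so the invariant G(ack ∧ busy → ¬grant) is never violated.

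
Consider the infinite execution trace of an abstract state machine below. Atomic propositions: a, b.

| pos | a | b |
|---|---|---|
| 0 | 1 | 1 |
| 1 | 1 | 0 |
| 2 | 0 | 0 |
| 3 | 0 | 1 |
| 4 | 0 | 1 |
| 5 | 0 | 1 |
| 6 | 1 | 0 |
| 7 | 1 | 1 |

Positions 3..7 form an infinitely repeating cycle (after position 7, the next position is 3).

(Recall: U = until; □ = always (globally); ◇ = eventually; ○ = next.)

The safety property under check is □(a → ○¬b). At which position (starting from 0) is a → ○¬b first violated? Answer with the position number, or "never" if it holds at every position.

6

Check a → ○¬b at each position in order: 0 ✓, 1 ✓, 2 ✓, 3 ✓, 4 ✓, 5 ✓.
At position 6 the labels are {a} and the next position 7 has {a, b}, so a → ○¬b is false there. This is the first violation.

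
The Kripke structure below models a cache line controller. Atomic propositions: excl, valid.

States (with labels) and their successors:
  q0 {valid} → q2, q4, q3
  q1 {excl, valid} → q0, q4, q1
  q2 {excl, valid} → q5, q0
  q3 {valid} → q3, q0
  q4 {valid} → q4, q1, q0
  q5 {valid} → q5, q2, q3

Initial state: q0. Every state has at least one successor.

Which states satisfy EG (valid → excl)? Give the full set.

States satisfying valid → excl: {q1, q2}.
States satisfying EG (valid → excl): {q1}.

{q1}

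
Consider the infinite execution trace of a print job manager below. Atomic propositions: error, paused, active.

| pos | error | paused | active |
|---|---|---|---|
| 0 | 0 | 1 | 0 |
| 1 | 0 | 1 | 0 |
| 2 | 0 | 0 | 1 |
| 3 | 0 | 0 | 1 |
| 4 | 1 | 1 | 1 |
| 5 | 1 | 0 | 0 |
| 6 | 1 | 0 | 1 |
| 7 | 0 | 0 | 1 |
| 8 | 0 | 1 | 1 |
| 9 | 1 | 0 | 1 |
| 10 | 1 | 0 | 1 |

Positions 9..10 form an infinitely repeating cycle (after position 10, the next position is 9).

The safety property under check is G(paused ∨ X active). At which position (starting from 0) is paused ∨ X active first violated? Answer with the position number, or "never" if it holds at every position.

paused ∨ X active holds at every position 0..10, and those are all the positions the trace ever visits, so the invariant G(paused ∨ X active) is never violated.

never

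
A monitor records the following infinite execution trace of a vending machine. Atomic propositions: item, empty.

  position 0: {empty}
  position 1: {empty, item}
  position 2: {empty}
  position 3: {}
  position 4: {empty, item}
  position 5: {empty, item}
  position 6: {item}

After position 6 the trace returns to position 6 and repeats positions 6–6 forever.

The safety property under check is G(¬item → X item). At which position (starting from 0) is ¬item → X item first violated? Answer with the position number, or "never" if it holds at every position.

Check ¬item → X item at each position in order: 0 ✓, 1 ✓.
At position 2 the labels are {empty} and the next position 3 has {}, so ¬item → X item is false there. This is the first violation.

2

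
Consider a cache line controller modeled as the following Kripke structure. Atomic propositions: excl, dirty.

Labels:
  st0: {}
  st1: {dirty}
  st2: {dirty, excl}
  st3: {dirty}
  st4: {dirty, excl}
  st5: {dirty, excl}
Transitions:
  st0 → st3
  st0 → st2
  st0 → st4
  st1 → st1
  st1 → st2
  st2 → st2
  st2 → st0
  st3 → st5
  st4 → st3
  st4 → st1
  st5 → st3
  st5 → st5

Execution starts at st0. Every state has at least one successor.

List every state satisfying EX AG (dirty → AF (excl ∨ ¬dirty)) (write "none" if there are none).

{st0, st3, st4, st5}

States satisfying AG (dirty → AF (excl ∨ ¬dirty)): {st3, st5}.
States satisfying EX AG (dirty → AF (excl ∨ ¬dirty)): {st0, st3, st4, st5}.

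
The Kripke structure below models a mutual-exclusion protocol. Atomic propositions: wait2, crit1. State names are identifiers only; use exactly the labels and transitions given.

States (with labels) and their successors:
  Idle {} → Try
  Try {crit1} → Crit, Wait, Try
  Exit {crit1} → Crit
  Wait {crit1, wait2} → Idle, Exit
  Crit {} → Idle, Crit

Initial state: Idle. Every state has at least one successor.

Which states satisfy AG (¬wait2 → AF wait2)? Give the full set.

States satisfying ¬wait2 → AF wait2: {Wait}.
States satisfying AG (¬wait2 → AF wait2): ∅.

none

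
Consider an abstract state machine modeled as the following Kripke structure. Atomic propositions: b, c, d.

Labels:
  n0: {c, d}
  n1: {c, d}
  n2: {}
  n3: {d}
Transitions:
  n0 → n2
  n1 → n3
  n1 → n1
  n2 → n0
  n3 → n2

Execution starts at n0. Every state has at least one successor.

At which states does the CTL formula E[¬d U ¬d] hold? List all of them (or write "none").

States satisfying ¬d: {n2}.
States satisfying E[¬d U ¬d]: {n2}.

{n2}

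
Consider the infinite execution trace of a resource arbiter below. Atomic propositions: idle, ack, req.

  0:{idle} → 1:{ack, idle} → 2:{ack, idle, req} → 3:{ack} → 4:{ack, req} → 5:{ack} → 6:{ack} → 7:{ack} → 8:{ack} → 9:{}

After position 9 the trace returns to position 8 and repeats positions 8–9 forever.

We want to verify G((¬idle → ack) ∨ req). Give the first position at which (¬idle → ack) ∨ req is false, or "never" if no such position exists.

Check (¬idle → ack) ∨ req at each position in order: 0 ✓, 1 ✓, 2 ✓, 3 ✓, 4 ✓, 5 ✓, 6 ✓, 7 ✓, 8 ✓.
At position 9 the labels are {}, so (¬idle → ack) ∨ req is false there. This is the first violation.

9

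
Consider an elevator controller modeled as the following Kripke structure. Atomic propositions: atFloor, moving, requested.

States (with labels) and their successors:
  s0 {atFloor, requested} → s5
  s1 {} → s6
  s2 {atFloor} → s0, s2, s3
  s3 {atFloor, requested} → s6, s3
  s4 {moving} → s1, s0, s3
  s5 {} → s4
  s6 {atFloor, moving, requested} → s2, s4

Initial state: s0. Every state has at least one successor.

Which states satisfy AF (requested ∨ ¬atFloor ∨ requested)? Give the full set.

States satisfying requested ∨ ¬atFloor ∨ requested: {s0, s1, s3, s4, s5, s6}.
States satisfying AF (requested ∨ ¬atFloor ∨ requested): {s0, s1, s3, s4, s5, s6}.

{s0, s1, s3, s4, s5, s6}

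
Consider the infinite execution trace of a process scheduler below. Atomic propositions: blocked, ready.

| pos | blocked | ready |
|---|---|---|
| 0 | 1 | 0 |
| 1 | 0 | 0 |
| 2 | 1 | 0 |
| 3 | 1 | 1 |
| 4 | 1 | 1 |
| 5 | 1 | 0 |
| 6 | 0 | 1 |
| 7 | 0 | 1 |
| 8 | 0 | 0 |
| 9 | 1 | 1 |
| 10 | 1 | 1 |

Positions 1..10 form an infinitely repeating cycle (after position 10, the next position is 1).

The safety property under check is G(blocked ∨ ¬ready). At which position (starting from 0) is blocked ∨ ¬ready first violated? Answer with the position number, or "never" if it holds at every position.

6

Check blocked ∨ ¬ready at each position in order: 0 ✓, 1 ✓, 2 ✓, 3 ✓, 4 ✓, 5 ✓.
At position 6 the labels are {ready}, so blocked ∨ ¬ready is false there. This is the first violation.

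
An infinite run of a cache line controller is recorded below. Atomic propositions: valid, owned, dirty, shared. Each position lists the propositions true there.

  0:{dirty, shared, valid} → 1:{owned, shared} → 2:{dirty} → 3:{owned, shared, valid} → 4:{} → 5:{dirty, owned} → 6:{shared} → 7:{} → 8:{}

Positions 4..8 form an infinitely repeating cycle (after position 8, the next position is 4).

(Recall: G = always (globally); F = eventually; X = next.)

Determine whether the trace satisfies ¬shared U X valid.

Does not hold

Walking from position 0: at position 0, X valid has not yet held and ¬shared fails, so ¬shared U X valid is false.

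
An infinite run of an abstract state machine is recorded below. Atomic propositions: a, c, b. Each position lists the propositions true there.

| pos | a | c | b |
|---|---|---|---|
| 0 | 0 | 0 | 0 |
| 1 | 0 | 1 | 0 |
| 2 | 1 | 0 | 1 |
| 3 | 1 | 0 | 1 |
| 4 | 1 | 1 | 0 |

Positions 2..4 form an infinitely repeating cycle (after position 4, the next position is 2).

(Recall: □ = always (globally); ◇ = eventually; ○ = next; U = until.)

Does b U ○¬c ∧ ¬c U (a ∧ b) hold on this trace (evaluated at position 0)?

Walking from position 0: at position 0, ○¬c has not yet held and b fails, so b U ○¬c is false.
Walking from position 0: at position 1, a ∧ b has not yet held and ¬c fails, so ¬c U (a ∧ b) is false.
At position 0: b U ○¬c is false; ¬c U (a ∧ b) is false; so b U ○¬c ∧ ¬c U (a ∧ b) is false.

Violated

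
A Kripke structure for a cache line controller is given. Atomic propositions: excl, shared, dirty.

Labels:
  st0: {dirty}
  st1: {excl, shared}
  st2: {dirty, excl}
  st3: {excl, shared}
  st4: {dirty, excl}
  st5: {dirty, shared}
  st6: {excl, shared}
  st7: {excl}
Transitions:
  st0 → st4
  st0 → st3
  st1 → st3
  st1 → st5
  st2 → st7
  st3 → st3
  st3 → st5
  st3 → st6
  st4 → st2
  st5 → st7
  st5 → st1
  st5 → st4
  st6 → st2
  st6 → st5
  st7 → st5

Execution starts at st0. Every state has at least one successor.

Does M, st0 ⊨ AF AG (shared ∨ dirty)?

States satisfying AG (shared ∨ dirty): ∅.
States satisfying AF AG (shared ∨ dirty): ∅.
There is a path from st0 along which AG (shared ∨ dirty) never holds.
st0 ∉ Sat(AF AG (shared ∨ dirty)).

No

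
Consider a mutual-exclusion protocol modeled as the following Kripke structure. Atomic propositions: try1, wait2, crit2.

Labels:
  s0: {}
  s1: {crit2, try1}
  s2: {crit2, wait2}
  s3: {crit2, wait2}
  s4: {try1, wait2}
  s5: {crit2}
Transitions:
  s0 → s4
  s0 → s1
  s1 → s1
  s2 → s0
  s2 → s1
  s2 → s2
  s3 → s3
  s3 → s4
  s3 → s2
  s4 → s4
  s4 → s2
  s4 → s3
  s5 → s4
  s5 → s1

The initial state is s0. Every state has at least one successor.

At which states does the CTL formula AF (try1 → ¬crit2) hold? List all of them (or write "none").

States satisfying try1 → ¬crit2: {s0, s2, s3, s4, s5}.
States satisfying AF (try1 → ¬crit2): {s0, s2, s3, s4, s5}.

{s0, s2, s3, s4, s5}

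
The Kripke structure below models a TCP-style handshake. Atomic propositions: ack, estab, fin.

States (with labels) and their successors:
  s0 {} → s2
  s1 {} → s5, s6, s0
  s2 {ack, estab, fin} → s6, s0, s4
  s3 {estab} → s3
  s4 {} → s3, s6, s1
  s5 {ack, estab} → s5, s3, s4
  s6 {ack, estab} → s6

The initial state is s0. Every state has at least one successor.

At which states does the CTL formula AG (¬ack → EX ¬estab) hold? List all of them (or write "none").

{s6}

States satisfying ¬ack → EX ¬estab: {s1, s2, s4, s5, s6}.
States satisfying AG (¬ack → EX ¬estab): {s6}.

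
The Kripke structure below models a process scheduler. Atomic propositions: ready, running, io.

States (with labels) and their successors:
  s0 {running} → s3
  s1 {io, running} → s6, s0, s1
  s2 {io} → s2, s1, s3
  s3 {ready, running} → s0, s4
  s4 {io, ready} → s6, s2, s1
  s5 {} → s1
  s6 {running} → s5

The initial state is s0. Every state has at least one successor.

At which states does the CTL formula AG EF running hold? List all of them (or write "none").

States satisfying EF running: {s0, s1, s2, s3, s4, s5, s6}.
States satisfying AG EF running: {s0, s1, s2, s3, s4, s5, s6}.

{s0, s1, s2, s3, s4, s5, s6}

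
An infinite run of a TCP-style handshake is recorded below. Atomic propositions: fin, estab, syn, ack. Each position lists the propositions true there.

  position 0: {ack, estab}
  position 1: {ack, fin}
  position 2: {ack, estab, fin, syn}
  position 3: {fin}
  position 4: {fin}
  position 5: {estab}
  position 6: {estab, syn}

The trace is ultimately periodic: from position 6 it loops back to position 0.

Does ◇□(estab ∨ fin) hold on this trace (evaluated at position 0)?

□(estab ∨ fin) holds at position 0, which is reachable from 0, so ◇□(estab ∨ fin) holds.

Satisfied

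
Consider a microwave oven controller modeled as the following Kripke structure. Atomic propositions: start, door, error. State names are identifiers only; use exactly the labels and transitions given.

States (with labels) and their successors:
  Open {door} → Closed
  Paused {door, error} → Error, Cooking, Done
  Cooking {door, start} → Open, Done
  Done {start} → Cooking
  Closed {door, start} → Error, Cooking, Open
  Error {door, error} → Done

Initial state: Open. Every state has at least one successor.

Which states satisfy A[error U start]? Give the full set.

{Paused, Cooking, Done, Closed, Error}

States satisfying error: {Paused, Error}.
States satisfying start: {Cooking, Done, Closed}.
States satisfying A[error U start]: {Paused, Cooking, Done, Closed, Error}.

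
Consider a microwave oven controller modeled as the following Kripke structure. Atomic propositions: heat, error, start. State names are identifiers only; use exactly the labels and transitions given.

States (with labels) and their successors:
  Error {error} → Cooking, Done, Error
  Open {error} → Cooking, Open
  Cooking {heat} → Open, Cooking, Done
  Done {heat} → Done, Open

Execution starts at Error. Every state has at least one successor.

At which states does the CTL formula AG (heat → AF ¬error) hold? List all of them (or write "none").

States satisfying heat → AF ¬error: {Error, Open, Cooking, Done}.
States satisfying AG (heat → AF ¬error): {Error, Open, Cooking, Done}.

{Error, Open, Cooking, Done}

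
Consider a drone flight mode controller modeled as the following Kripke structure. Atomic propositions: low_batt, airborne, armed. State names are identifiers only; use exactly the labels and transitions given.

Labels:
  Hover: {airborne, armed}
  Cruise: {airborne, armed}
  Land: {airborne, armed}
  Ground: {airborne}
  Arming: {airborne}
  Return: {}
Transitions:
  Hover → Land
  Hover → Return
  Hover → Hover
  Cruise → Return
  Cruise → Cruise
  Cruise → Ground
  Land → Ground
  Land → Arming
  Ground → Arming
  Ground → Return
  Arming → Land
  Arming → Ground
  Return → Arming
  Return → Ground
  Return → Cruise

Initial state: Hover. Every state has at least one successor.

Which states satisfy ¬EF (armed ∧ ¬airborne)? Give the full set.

{Hover, Cruise, Land, Ground, Arming, Return}

States satisfying armed ∧ ¬airborne: ∅.
States satisfying EF (armed ∧ ¬airborne): ∅.
States satisfying ¬EF (armed ∧ ¬airborne): {Hover, Cruise, Land, Ground, Arming, Return}.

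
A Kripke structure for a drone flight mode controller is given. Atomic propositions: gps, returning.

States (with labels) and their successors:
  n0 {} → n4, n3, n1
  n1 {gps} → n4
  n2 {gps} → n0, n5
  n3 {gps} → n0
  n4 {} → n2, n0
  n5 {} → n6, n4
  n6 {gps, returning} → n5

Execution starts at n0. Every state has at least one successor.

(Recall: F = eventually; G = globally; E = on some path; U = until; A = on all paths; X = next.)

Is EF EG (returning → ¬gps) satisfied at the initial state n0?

Holds

States satisfying EG (returning → ¬gps): {n0, n1, n2, n3, n4, n5}.
States satisfying EF EG (returning → ¬gps): {n0, n1, n2, n3, n4, n5, n6}.
Some path from n0 reaches a state where EG (returning → ¬gps) holds.
n0 ∈ Sat(EF EG (returning → ¬gps)).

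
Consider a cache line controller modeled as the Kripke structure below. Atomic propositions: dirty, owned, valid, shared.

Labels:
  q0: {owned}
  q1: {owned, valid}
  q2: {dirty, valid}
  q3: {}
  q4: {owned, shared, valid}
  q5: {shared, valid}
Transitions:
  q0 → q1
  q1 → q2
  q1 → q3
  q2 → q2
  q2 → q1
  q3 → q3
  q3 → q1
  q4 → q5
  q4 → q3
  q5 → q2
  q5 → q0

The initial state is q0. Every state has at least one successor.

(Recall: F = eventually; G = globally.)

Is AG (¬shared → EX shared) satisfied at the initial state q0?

States satisfying ¬shared → EX shared: {q4, q5}.
States satisfying AG (¬shared → EX shared): ∅.
q0 is reachable from q0 and violates ¬shared → EX shared, so AG fails at q0.
q0 ∉ Sat(AG (¬shared → EX shared)).

No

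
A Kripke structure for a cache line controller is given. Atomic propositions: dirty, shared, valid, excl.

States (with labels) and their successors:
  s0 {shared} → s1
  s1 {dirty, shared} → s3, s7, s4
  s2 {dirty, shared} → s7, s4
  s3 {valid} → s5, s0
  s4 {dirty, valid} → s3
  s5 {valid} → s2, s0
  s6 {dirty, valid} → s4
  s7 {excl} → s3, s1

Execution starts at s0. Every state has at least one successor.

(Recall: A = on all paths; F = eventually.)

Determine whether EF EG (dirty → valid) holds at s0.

States satisfying EG (dirty → valid): ∅.
States satisfying EF EG (dirty → valid): ∅.
No suitable path/successor from s0 witnesses the formula.
s0 ∉ Sat(EF EG (dirty → valid)).

Does not hold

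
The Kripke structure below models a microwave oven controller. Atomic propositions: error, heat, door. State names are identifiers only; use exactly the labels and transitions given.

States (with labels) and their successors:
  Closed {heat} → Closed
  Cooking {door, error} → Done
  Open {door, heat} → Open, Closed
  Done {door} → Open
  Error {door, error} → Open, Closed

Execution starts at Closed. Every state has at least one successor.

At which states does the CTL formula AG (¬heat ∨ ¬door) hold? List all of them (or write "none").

{Closed}

States satisfying ¬heat ∨ ¬door: {Closed, Cooking, Done, Error}.
States satisfying AG (¬heat ∨ ¬door): {Closed}.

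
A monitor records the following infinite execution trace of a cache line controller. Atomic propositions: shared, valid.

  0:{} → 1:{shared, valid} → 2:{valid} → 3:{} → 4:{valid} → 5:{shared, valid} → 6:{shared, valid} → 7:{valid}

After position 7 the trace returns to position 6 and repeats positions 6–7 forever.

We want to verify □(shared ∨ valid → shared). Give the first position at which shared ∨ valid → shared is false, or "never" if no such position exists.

2

Check shared ∨ valid → shared at each position in order: 0 ✓, 1 ✓.
At position 2 the labels are {valid}, so shared ∨ valid → shared is false there. This is the first violation.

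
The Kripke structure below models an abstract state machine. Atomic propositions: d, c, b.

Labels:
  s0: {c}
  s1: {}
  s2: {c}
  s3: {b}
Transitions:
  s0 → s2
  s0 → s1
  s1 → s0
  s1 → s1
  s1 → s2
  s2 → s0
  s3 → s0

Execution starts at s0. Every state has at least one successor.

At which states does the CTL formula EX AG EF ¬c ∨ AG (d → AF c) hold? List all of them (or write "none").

{s0, s1, s2, s3}

States satisfying AG EF ¬c: {s0, s1, s2, s3}.
States satisfying EX AG EF ¬c: {s0, s1, s2, s3}.
States satisfying d → AF c: {s0, s1, s2, s3}.
States satisfying AG (d → AF c): {s0, s1, s2, s3}.
States satisfying EX AG EF ¬c ∨ AG (d → AF c): {s0, s1, s2, s3}.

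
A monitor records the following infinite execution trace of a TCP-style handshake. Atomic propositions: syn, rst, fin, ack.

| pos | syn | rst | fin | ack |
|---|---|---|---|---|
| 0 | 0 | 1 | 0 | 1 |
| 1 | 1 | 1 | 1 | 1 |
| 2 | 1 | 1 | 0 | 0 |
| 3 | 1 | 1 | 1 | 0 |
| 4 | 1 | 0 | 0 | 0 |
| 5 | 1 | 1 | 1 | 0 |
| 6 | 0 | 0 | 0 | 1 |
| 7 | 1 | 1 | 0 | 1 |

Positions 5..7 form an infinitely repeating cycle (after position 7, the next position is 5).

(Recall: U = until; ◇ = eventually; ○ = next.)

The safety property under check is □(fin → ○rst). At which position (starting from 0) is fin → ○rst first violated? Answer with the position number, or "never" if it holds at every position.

Check fin → ○rst at each position in order: 0 ✓, 1 ✓, 2 ✓.
At position 3 the labels are {fin, rst, syn} and the next position 4 has {syn}, so fin → ○rst is false there. This is the first violation.

3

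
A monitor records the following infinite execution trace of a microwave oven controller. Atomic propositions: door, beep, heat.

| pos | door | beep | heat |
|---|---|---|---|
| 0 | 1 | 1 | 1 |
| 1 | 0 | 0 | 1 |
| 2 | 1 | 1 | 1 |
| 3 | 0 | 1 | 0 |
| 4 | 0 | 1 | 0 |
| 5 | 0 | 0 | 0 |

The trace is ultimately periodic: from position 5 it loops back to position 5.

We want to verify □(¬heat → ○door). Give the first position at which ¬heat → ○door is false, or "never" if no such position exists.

Check ¬heat → ○door at each position in order: 0 ✓, 1 ✓, 2 ✓.
At position 3 the labels are {beep} and the next position 4 has {beep}, so ¬heat → ○door is false there. This is the first violation.

3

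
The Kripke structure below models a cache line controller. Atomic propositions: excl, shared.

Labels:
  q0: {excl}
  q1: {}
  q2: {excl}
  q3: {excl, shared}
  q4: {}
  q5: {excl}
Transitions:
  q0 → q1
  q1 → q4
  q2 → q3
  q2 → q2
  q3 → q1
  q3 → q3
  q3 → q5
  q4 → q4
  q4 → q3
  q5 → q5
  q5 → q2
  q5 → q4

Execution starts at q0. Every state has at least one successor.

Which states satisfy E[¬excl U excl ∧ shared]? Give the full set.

States satisfying ¬excl: {q1, q4}.
States satisfying excl ∧ shared: {q3}.
States satisfying E[¬excl U excl ∧ shared]: {q1, q3, q4}.

{q1, q3, q4}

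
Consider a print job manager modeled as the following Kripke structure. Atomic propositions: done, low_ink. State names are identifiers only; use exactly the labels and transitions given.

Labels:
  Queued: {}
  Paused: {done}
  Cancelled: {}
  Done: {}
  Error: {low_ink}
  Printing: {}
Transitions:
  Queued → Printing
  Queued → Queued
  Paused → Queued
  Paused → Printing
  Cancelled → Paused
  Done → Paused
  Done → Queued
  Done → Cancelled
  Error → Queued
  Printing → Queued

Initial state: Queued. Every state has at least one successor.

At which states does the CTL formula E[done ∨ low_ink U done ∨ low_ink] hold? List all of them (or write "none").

{Paused, Error}

States satisfying done ∨ low_ink: {Paused, Error}.
States satisfying E[done ∨ low_ink U done ∨ low_ink]: {Paused, Error}.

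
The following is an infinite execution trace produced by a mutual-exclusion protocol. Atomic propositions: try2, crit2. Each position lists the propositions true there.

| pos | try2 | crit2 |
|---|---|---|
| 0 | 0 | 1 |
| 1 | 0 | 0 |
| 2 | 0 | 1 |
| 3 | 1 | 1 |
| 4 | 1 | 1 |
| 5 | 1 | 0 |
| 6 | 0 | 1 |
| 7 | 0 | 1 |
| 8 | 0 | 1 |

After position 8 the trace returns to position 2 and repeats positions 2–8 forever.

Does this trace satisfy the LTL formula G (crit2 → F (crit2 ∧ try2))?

crit2 → F (crit2 ∧ try2) holds at every position 0..8, and those are all positions ever visited, so G (crit2 → F (crit2 ∧ try2)) holds.
Positions where crit2 holds: 0, 2, 3, 4, 6, 7, 8.
Check F (crit2 ∧ try2) at each: 0→ok, 2→ok, 3→ok, 4→ok, 6→ok, 7→ok, 8→ok.

Satisfied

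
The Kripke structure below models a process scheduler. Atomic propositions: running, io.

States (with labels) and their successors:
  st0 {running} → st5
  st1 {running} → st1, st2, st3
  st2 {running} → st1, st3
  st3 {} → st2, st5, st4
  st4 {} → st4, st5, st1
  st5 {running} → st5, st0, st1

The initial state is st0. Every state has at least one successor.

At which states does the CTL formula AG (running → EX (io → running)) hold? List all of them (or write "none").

{st0, st1, st2, st3, st4, st5}

States satisfying running → EX (io → running): {st0, st1, st2, st3, st4, st5}.
States satisfying AG (running → EX (io → running)): {st0, st1, st2, st3, st4, st5}.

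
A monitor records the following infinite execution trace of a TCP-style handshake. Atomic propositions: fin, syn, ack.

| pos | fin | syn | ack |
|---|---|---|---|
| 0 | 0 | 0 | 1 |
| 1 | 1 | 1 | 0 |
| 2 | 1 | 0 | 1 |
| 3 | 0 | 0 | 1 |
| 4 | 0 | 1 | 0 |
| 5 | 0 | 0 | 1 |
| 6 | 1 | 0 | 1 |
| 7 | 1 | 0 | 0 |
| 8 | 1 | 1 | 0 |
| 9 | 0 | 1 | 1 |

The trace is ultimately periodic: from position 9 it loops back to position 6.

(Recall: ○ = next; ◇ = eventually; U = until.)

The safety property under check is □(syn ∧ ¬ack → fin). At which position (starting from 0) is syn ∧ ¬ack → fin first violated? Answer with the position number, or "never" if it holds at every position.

4

Check syn ∧ ¬ack → fin at each position in order: 0 ✓, 1 ✓, 2 ✓, 3 ✓.
At position 4 the labels are {syn}, so syn ∧ ¬ack → fin is false there. This is the first violation.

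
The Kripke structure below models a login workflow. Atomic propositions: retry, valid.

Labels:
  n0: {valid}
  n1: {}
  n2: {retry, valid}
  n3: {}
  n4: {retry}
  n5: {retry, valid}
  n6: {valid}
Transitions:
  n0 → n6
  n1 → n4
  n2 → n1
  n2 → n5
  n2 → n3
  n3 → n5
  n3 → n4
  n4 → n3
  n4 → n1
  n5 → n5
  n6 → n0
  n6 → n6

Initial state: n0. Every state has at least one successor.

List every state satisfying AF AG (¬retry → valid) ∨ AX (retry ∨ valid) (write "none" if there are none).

{n0, n1, n3, n5, n6}

States satisfying AG (¬retry → valid): {n0, n5, n6}.
States satisfying AF AG (¬retry → valid): {n0, n5, n6}.
States satisfying retry ∨ valid: {n0, n2, n4, n5, n6}.
States satisfying AX (retry ∨ valid): {n0, n1, n3, n5, n6}.
States satisfying AF AG (¬retry → valid) ∨ AX (retry ∨ valid): {n0, n1, n3, n5, n6}.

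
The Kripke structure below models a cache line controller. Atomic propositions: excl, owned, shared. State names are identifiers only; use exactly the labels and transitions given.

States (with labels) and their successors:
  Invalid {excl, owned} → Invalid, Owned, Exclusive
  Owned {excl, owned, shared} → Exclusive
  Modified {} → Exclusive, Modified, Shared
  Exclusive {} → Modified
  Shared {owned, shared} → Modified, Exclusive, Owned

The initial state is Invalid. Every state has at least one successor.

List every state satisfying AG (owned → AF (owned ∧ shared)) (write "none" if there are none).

{Owned, Modified, Exclusive, Shared}

States satisfying owned → AF (owned ∧ shared): {Owned, Modified, Exclusive, Shared}.
States satisfying AG (owned → AF (owned ∧ shared)): {Owned, Modified, Exclusive, Shared}.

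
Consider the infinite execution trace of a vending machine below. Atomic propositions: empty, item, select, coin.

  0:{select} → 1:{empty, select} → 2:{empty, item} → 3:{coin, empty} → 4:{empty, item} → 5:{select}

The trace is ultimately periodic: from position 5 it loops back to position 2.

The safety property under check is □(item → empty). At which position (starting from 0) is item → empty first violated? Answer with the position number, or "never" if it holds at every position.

never

item → empty holds at every position 0..5, and those are all the positions the trace ever visits, so the invariant □(item → empty) is never violated.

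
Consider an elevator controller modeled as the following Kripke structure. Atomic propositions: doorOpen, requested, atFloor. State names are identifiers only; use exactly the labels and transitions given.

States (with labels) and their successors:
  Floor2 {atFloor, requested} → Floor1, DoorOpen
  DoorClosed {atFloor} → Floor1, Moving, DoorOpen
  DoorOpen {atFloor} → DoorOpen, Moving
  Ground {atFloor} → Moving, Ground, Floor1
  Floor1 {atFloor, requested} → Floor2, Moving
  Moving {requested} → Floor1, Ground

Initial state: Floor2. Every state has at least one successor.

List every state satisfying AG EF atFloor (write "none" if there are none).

States satisfying EF atFloor: {Floor2, DoorClosed, DoorOpen, Ground, Floor1, Moving}.
States satisfying AG EF atFloor: {Floor2, DoorClosed, DoorOpen, Ground, Floor1, Moving}.

{Floor2, DoorClosed, DoorOpen, Ground, Floor1, Moving}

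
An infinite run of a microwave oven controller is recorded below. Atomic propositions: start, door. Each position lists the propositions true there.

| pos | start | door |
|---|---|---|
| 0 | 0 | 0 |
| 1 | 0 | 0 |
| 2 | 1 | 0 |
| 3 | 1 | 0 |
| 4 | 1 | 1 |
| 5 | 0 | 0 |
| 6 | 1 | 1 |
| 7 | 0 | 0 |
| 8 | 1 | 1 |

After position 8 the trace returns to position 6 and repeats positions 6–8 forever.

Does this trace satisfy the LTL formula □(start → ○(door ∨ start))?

Violated

start → ○(door ∨ start) must hold at every position from 0 onward. It fails at position 4, so □(start → ○(door ∨ start)) is false.
Positions where start holds: 2, 3, 4, 6, 8.
Check ○(door ∨ start) at each: 2→ok, 3→ok, 4→fails, 6→fails, 8→ok.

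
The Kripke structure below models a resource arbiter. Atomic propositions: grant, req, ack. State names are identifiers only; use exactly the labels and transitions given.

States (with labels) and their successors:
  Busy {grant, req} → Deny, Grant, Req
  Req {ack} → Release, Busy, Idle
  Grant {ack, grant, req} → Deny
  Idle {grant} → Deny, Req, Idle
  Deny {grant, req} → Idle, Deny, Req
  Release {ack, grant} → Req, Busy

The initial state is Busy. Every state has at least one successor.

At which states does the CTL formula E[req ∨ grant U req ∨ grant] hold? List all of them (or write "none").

{Busy, Grant, Idle, Deny, Release}

States satisfying req ∨ grant: {Busy, Grant, Idle, Deny, Release}.
States satisfying E[req ∨ grant U req ∨ grant]: {Busy, Grant, Idle, Deny, Release}.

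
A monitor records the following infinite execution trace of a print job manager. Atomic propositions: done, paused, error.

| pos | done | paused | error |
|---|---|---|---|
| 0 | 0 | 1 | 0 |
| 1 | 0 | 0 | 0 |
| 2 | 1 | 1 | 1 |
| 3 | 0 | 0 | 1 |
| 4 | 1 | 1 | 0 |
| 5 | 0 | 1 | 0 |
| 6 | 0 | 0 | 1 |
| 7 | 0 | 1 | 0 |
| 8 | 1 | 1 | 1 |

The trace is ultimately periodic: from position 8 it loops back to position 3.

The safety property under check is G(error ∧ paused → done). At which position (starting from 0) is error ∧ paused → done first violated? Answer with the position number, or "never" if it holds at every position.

error ∧ paused → done holds at every position 0..8, and those are all the positions the trace ever visits, so the invariant G(error ∧ paused → done) is never violated.

never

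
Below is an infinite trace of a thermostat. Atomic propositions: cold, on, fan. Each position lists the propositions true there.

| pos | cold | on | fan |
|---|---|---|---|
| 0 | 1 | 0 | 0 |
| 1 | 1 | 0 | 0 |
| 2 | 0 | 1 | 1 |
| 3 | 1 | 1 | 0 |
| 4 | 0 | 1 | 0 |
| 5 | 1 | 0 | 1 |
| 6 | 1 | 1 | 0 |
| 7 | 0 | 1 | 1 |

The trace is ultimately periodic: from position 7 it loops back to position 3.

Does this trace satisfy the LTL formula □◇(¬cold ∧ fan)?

◇(¬cold ∧ fan) holds at every position 0..7, and those are all positions ever visited, so □◇(¬cold ∧ fan) holds.

Satisfied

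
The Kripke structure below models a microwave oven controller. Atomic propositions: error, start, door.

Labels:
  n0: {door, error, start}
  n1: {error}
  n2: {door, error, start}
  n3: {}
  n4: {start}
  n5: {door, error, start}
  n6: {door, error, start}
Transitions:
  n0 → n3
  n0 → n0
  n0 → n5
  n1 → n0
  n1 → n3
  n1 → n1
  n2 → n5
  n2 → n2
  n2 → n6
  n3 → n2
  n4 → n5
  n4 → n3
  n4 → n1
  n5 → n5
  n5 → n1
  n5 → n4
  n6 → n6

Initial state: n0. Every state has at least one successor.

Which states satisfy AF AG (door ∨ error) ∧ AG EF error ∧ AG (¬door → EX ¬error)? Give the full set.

{n6}

States satisfying AG (door ∨ error): {n6}.
States satisfying AF AG (door ∨ error): {n6}.
States satisfying EF error: {n0, n1, n2, n3, n4, n5, n6}.
States satisfying AG EF error: {n0, n1, n2, n3, n4, n5, n6}.
States satisfying AF AG (door ∨ error) ∧ AG EF error: {n6}.
States satisfying ¬door → EX ¬error: {n0, n1, n2, n4, n5, n6}.
States satisfying AG (¬door → EX ¬error): {n6}.
States satisfying AF AG (door ∨ error) ∧ AG EF error ∧ AG (¬door → EX ¬error): {n6}.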